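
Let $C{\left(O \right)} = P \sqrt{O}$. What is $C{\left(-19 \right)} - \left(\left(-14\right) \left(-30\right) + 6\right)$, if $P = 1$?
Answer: $-426 + i \sqrt{19} \approx -426.0 + 4.3589 i$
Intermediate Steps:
$C{\left(O \right)} = \sqrt{O}$ ($C{\left(O \right)} = 1 \sqrt{O} = \sqrt{O}$)
$C{\left(-19 \right)} - \left(\left(-14\right) \left(-30\right) + 6\right) = \sqrt{-19} - \left(\left(-14\right) \left(-30\right) + 6\right) = i \sqrt{19} - \left(420 + 6\right) = i \sqrt{19} - 426 = -426 + i \sqrt{19}$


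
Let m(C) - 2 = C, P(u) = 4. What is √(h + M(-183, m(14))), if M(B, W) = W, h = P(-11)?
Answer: 2*√5 ≈ 4.4721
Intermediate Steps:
h = 4
m(C) = 2 + C
√(h + M(-183, m(14))) = √(4 + (2 + 14)) = √(4 + 16) = √20 = 2*√5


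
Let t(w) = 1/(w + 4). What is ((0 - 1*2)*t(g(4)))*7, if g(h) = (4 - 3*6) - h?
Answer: 1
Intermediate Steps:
g(h) = -14 - h (g(h) = (4 - 18) - h = -14 - h)
t(w) = 1/(4 + w)
((0 - 1*2)*t(g(4)))*7 = ((0 - 1*2)/(4 + (-14 - 1*4)))*7 = ((0 - 2)/(4 + (-14 - 4)))*7 = -2/(4 - 18)*7 = -2/(-14)*7 = -2*(-1/14)*7 = (1/7)*7 = 1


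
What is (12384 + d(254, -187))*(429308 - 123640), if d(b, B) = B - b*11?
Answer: 2874196204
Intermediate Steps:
d(b, B) = B - 11*b
(12384 + d(254, -187))*(429308 - 123640) = (12384 + (-187 - 11*254))*(429308 - 123640) = (12384 + (-187 - 2794))*305668 = (12384 - 2981)*305668 = 9403*305668 = 2874196204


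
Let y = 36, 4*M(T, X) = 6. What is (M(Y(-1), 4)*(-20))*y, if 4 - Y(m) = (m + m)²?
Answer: -1080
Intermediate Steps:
Y(m) = 4 - 4*m² (Y(m) = 4 - (m + m)² = 4 - (2*m)² = 4 - 4*m²)
M(T, X) = 3/2 (M(T, X) = (¼)*6 = 3/2)
(M(Y(-1), 4)*(-20))*y = ((3/2)*(-20))*36 = -30*36 = -1080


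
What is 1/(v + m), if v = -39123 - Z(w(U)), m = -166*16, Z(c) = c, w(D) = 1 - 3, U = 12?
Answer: -1/41777 ≈ -2.3937e-5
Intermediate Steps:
w(D) = -2
m = -2656
v = -39121 (v = -39123 - 1*(-2) = -39123 + 2 = -39121)
1/(v + m) = 1/(-39121 - 2656) = 1/(-41777) = -1/41777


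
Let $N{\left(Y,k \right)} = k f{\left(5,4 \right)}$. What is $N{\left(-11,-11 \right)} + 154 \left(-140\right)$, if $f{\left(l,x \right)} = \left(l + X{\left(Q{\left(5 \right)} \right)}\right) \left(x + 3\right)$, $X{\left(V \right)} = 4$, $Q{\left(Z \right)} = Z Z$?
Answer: $-22253$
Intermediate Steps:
$Q{\left(Z \right)} = Z^{2}$
$f{\left(l,x \right)} = \left(3 + x\right) \left(4 + l\right)$ ($f{\left(l,x \right)} = \left(l + 4\right) \left(x + 3\right) = \left(4 + l\right) \left(3 + x\right) = \left(3 + x\right) \left(4 + l\right)$)
$N{\left(Y,k \right)} = 63 k$ ($N{\left(Y,k \right)} = k \left(12 + 3 \cdot 5 + 4 \cdot 4 + 5 \cdot 4\right) = k \left(12 + 15 + 16 + 20\right) = k 63 = 63 k$)
$N{\left(-11,-11 \right)} + 154 \left(-140\right) = 63 \left(-11\right) + 154 \left(-140\right) = -693 - 21560 = -22253$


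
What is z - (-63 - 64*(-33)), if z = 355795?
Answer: 353746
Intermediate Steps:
z - (-63 - 64*(-33)) = 355795 - (-63 - 64*(-33)) = 355795 - (-63 + 2112) = 355795 - 1*2049 = 355795 - 2049 = 353746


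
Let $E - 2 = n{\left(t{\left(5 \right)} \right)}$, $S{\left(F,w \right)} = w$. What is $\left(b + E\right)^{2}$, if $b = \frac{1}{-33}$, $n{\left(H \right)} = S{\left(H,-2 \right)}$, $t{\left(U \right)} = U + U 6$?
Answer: $\frac{1}{1089} \approx 0.00091827$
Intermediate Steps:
$t{\left(U \right)} = 7 U$ ($t{\left(U \right)} = U + 6 U = 7 U$)
$n{\left(H \right)} = -2$
$E = 0$ ($E = 2 - 2 = 0$)
$b = - \frac{1}{33} \approx -0.030303$
$\left(b + E\right)^{2} = \left(- \frac{1}{33} + 0\right)^{2} = \left(- \frac{1}{33}\right)^{2} = \frac{1}{1089}$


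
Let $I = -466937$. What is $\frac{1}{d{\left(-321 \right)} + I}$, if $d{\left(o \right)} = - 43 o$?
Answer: $- \frac{1}{453134} \approx -2.2069 \cdot 10^{-6}$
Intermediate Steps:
$\frac{1}{d{\left(-321 \right)} + I} = \frac{1}{\left(-43\right) \left(-321\right) - 466937} = \frac{1}{13803 - 466937} = \frac{1}{-453134} = - \frac{1}{453134}$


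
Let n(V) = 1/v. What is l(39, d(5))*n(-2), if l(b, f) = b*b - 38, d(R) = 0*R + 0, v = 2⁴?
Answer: 1483/16 ≈ 92.688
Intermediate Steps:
v = 16
d(R) = 0 (d(R) = 0 + 0 = 0)
l(b, f) = -38 + b² (l(b, f) = b² - 38 = -38 + b²)
n(V) = 1/16
l(39, d(5))*n(-2) = (-38 + 39²)*(1/16) = (-38 + 1521)*(1/16) = 1483*(1/16) = 1483/16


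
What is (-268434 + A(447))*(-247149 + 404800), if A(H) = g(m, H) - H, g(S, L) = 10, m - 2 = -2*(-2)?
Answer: -42387782021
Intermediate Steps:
m = 6 (m = 2 - 2*(-2) = 2 + 4 = 6)
A(H) = 10 - H
(-268434 + A(447))*(-247149 + 404800) = (-268434 + (10 - 1*447))*(-247149 + 404800) = (-268434 + (10 - 447))*157651 = (-268434 - 437)*157651 = -268871*157651 = -42387782021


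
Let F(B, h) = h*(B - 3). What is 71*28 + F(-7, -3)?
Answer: 2018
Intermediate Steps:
F(B, h) = h*(-3 + B)
71*28 + F(-7, -3) = 71*28 - 3*(-3 - 7) = 1988 - 3*(-10) = 1988 + 30 = 2018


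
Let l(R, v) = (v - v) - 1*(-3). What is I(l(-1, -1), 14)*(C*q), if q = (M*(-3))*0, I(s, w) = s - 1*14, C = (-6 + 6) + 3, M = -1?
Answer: 0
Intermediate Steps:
C = 3 (C = 0 + 3 = 3)
l(R, v) = 3 (l(R, v) = 0 + 3 = 3)
I(s, w) = -14 + s (I(s, w) = s - 14 = -14 + s)
q = 0 (q = -1*(-3)*0 = 3*0 = 0)
I(l(-1, -1), 14)*(C*q) = (-14 + 3)*(3*0) = -11*0 = 0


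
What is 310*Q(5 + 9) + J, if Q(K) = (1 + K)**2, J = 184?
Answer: 69934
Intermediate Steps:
310*Q(5 + 9) + J = 310*(1 + (5 + 9))**2 + 184 = 310*(1 + 14)**2 + 184 = 310*15**2 + 184 = 310*225 + 184 = 69750 + 184 = 69934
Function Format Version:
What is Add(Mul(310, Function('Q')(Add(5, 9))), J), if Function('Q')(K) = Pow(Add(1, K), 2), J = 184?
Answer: 69934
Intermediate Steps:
Add(Mul(310, Function('Q')(Add(5, 9))), J) = Add(Mul(310, Pow(Add(1, Add(5, 9)), 2)), 184) = Add(Mul(310, Pow(Add(1, 14), 2)), 184) = Add(Mul(310, Pow(15, 2)), 184) = Add(Mul(310, 225), 184) = Add(69750, 184) = 69934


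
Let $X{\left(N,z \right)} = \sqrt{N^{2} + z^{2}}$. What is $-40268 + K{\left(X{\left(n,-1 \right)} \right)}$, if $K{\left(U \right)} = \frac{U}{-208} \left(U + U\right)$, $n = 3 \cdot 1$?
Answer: $- \frac{2093941}{52} \approx -40268.0$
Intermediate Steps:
$n = 3$
$K{\left(U \right)} = - \frac{U^{2}}{104}$ ($K{\left(U \right)} = U \left(- \frac{1}{208}\right) 2 U = - \frac{U}{208} \cdot 2 U = - \frac{U^{2}}{104}$)
$-40268 + K{\left(X{\left(n,-1 \right)} \right)} = -40268 - \frac{\left(\sqrt{3^{2} + \left(-1\right)^{2}}\right)^{2}}{104} = -40268 - \frac{\left(\sqrt{9 + 1}\right)^{2}}{104} = -40268 - \frac{\left(\sqrt{10}\right)^{2}}{104} = -40268 - \frac{5}{52} = - \frac{2093941}{52}$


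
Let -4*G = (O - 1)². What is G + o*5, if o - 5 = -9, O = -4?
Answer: -105/4 ≈ -26.250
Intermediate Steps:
o = -4 (o = 5 - 9 = -4)
G = -25/4 (G = -(-4 - 1)²/4 = -¼*(-5)² = -¼*25 = -25/4 ≈ -6.2500)
G + o*5 = -25/4 - 4*5 = -25/4 - 20 = -105/4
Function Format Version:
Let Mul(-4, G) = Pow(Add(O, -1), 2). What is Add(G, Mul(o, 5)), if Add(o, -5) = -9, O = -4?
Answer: Rational(-105, 4) ≈ -26.250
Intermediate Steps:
o = -4 (o = Add(5, -9) = -4)
G = Rational(-25, 4) (G = Mul(Rational(-1, 4), Pow(Add(-4, -1), 2)) = Mul(Rational(-1, 4), Pow(-5, 2)) = Mul(Rational(-1, 4), 25) = Rational(-25, 4) ≈ -6.2500)
Add(G, Mul(o, 5)) = Add(Rational(-25, 4), Mul(-4, 5)) = Add(Rational(-25, 4), -20) = Rational(-105, 4)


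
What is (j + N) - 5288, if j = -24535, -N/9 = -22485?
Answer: 172542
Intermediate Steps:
N = 202365 (N = -9*(-22485) = 202365)
(j + N) - 5288 = (-24535 + 202365) - 5288 = 177830 - 5288 = 172542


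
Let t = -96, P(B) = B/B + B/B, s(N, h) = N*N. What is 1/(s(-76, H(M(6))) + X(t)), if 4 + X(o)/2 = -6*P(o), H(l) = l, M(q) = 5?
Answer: 1/5744 ≈ 0.00017409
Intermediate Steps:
s(N, h) = N**2
P(B) = 2 (P(B) = 1 + 1 = 2)
X(o) = -32 (X(o) = -8 + 2*(-6*2) = -8 + 2*(-12) = -8 - 24 = -32)
1/(s(-76, H(M(6))) + X(t)) = 1/((-76)**2 - 32) = 1/(5776 - 32) = 1/5744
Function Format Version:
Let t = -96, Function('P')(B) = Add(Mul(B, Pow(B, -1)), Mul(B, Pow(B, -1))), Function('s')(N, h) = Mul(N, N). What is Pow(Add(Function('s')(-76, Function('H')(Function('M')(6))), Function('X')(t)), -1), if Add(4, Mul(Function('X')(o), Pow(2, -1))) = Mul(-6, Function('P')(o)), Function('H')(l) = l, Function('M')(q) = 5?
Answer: Rational(1, 5744) ≈ 0.00017409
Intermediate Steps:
Function('s')(N, h) = Pow(N, 2)
Function('P')(B) = 2 (Function('P')(B) = Add(1, 1) = 2)
Function('X')(o) = -32 (Function('X')(o) = Add(-8, Mul(2, Mul(-6, 2))) = Add(-8, Mul(2, -12)) = Add(-8, -24) = -32)
Pow(Add(Function('s')(-76, Function('H')(Function('M')(6))), Function('X')(t)), -1) = Pow(Add(Pow(-76, 2), -32), -1) = Pow(Add(5776, -32), -1) = Pow(5744, -1) = Rational(1, 5744)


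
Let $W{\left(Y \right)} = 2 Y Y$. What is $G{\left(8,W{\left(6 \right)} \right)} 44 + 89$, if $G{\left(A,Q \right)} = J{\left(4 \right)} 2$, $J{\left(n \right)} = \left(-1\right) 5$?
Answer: $-351$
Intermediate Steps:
$J{\left(n \right)} = -5$
$W{\left(Y \right)} = 2 Y^{2}$
$G{\left(A,Q \right)} = -10$ ($G{\left(A,Q \right)} = \left(-5\right) 2 = -10$)
$G{\left(8,W{\left(6 \right)} \right)} 44 + 89 = \left(-10\right) 44 + 89 = -440 + 89 = -351$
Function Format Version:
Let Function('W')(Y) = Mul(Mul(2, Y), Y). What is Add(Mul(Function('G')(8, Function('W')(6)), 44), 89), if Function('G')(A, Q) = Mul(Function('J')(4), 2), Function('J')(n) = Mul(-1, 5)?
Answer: -351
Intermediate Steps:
Function('J')(n) = -5
Function('W')(Y) = Mul(2, Pow(Y, 2))
Function('G')(A, Q) = -10 (Function('G')(A, Q) = Mul(-5, 2) = -10)
Add(Mul(Function('G')(8, Function('W')(6)), 44), 89) = Add(Mul(-10, 44), 89) = Add(-440, 89) = -351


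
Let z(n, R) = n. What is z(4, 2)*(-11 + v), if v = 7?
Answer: -16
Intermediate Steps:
z(4, 2)*(-11 + v) = 4*(-11 + 7) = 4*(-4) = -16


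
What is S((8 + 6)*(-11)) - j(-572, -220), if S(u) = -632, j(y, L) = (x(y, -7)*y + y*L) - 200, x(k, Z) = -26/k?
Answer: -126246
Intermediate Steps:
j(y, L) = -226 + L*y (j(y, L) = ((-26/y)*y + y*L) - 200 = (-26 + L*y) - 200 = -226 + L*y)
S((8 + 6)*(-11)) - j(-572, -220) = -632 - (-226 - 220*(-572)) = -632 - (-226 + 125840) = -632 - 1*125614 = -632 - 125614 = -126246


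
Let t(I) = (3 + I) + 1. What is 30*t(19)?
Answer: 690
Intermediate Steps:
t(I) = 4 + I
30*t(19) = 30*(4 + 19) = 30*23 = 690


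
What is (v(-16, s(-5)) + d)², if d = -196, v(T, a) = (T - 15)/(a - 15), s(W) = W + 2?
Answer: 12229009/324 ≈ 37744.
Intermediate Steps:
s(W) = 2 + W
v(T, a) = (-15 + T)/(-15 + a)
(v(-16, s(-5)) + d)² = ((-15 - 16)/(-15 + (2 - 5)) - 196)² = (-31/(-15 - 3) - 196)² = (-31/(-18) - 196)² = (-1/18*(-31) - 196)² = (31/18 - 196)² = (-3497/18)² = 12229009/324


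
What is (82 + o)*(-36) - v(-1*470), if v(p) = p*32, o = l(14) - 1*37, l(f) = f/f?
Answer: 13384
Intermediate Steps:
l(f) = 1
o = -36 (o = 1 - 1*37 = 1 - 37 = -36)
v(p) = 32*p
(82 + o)*(-36) - v(-1*470) = (82 - 36)*(-36) - 32*(-1*470) = 46*(-36) - 32*(-470) = -1656 - 1*(-15040) = -1656 + 15040 = 13384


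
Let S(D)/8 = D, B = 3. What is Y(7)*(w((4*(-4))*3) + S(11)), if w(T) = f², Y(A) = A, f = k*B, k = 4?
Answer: 1624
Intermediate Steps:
f = 12 (f = 4*3 = 12)
S(D) = 8*D
w(T) = 144 (w(T) = 12² = 144)
Y(7)*(w((4*(-4))*3) + S(11)) = 7*(144 + 8*11) = 7*(144 + 88) = 7*232 = 1624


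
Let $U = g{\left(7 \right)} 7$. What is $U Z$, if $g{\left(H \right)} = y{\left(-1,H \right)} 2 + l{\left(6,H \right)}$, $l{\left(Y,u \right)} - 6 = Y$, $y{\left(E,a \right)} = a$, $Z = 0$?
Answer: $0$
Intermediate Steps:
$l{\left(Y,u \right)} = 6 + Y$
$g{\left(H \right)} = 12 + 2 H$ ($g{\left(H \right)} = H 2 + \left(6 + 6\right) = 2 H + 12 = 12 + 2 H$)
$U = 182$ ($U = \left(12 + 2 \cdot 7\right) 7 = \left(12 + 14\right) 7 = 26 \cdot 7 = 182$)
$U Z = 182 \cdot 0 = 0$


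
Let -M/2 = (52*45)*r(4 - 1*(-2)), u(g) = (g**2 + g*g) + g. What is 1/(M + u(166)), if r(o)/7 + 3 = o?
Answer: -1/43002 ≈ -2.3255e-5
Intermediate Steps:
r(o) = -21 + 7*o
u(g) = g + 2*g**2 (u(g) = (g**2 + g**2) + g = 2*g**2 + g = g + 2*g**2)
M = -98280 (M = -2*52*45*(-21 + 7*(4 - 1*(-2))) = -4680*(-21 + 7*(4 + 2)) = -4680*(-21 + 7*6) = -4680*(-21 + 42) = -4680*21 = -2*49140 = -98280)
1/(M + u(166)) = 1/(-98280 + 166*(1 + 2*166)) = 1/(-98280 + 166*(1 + 332)) = 1/(-98280 + 166*333) = 1/(-98280 + 55278) = 1/(-43002) = -1/43002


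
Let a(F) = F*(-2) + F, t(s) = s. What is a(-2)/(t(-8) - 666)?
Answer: -1/337 ≈ -0.0029674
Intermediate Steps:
a(F) = -F (a(F) = -2*F + F = -F)
a(-2)/(t(-8) - 666) = (-1*(-2))/(-8 - 666) = 2/(-674) = 2*(-1/674) = -1/337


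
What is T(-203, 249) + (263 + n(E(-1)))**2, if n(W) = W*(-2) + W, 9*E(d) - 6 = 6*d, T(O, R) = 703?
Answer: 69872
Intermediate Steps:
E(d) = 2/3 + 2*d/3 (E(d) = 2/3 + (6*d)/9 = 2/3 + 2*d/3)
n(W) = -W (n(W) = -2*W + W = -W)
T(-203, 249) + (263 + n(E(-1)))**2 = 703 + (263 - (2/3 + (2/3)*(-1)))**2 = 703 + (263 - (2/3 - 2/3))**2 = 703 + (263 - 1*0)**2 = 703 + (263 + 0)**2 = 703 + 263**2 = 703 + 69169 = 69872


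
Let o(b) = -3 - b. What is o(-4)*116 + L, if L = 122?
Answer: 238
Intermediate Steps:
o(-4)*116 + L = (-3 - 1*(-4))*116 + 122 = (-3 + 4)*116 + 122 = 1*116 + 122 = 116 + 122 = 238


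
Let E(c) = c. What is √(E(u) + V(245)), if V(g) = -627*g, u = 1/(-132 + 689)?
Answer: I*√47658899578/557 ≈ 391.94*I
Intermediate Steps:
u = 1/557 ≈ 0.0017953
√(E(u) + V(245)) = √(1/557 - 627*245) = √(1/557 - 153615) = √(-85563554/557) = I*√47658899578/557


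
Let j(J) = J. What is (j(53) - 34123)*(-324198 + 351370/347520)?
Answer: 191924721184565/17376 ≈ 1.1045e+10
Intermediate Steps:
(j(53) - 34123)*(-324198 + 351370/347520) = (53 - 34123)*(-324198 + 351370/347520) = -34070*(-324198 + 351370*(1/347520)) = -34070*(-324198 + 35137/34752) = -34070*(-11266493759/34752) = 191924721184565/17376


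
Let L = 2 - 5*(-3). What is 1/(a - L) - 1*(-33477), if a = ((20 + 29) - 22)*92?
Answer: 82587760/2467 ≈ 33477.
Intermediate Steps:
L = 17 (L = 2 + 15 = 17)
a = 2484 (a = (49 - 22)*92 = 27*92 = 2484)
1/(a - L) - 1*(-33477) = 1/(2484 - 1*17) - 1*(-33477) = 1/(2484 - 17) + 33477 = 1/2467 + 33477 = 82587760/2467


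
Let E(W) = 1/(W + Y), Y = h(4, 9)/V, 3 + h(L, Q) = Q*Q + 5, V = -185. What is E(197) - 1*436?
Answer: -15853647/36362 ≈ -436.00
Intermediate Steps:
h(L, Q) = 2 + Q**2 (h(L, Q) = -3 + (Q*Q + 5) = -3 + (Q**2 + 5) = -3 + (5 + Q**2) = 2 + Q**2)
Y = -83/185 (Y = (2 + 9**2)/(-185) = (2 + 81)*(-1/185) = 83*(-1/185) = -83/185 ≈ -0.44865)
E(W) = 1/(-83/185 + W) (E(W) = 1/(W - 83/185) = 1/(-83/185 + W))
E(197) - 1*436 = 185/(-83 + 185*197) - 1*436 = 185/(-83 + 36445) - 436 = 185/36362 - 436 = -15853647/36362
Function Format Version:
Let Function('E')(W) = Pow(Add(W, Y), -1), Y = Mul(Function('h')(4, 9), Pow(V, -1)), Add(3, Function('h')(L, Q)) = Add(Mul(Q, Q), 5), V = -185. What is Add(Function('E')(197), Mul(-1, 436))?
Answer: Rational(-15853647, 36362) ≈ -436.00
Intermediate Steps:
Function('h')(L, Q) = Add(2, Pow(Q, 2)) (Function('h')(L, Q) = Add(-3, Add(Mul(Q, Q), 5)) = Add(-3, Add(Pow(Q, 2), 5)) = Add(-3, Add(5, Pow(Q, 2))) = Add(2, Pow(Q, 2)))
Y = Rational(-83, 185) (Y = Mul(Add(2, Pow(9, 2)), Pow(-185, -1)) = Mul(Add(2, 81), Rational(-1, 185)) = Mul(83, Rational(-1, 185)) = Rational(-83, 185) ≈ -0.44865)
Function('E')(W) = Pow(Add(Rational(-83, 185), W), -1) (Function('E')(W) = Pow(Add(W, Rational(-83, 185)), -1) = Pow(Add(Rational(-83, 185), W), -1))
Add(Function('E')(197), Mul(-1, 436)) = Add(Mul(185, Pow(Add(-83, Mul(185, 197)), -1)), Mul(-1, 436)) = Add(Mul(185, Pow(Add(-83, 36445), -1)), -436) = Add(Mul(185, Pow(36362, -1)), -436) = Add(Mul(185, Rational(1, 36362)), -436) = Add(Rational(185, 36362), -436) = Rational(-15853647, 36362)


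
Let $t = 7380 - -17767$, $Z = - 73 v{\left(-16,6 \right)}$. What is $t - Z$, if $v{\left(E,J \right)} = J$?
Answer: $25585$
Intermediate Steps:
$Z = -438$ ($Z = \left(-73\right) 6 = -438$)
$t = 25147$ ($t = 7380 + 17767 = 25147$)
$t - Z = 25147 - -438 = 25147 + 438 = 25585$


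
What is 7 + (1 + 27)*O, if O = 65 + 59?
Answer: 3479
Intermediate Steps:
O = 124
7 + (1 + 27)*O = 7 + (1 + 27)*124 = 7 + 28*124 = 7 + 3472 = 3479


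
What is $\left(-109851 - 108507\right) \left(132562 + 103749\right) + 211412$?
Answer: $-51600185926$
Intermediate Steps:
$\left(-109851 - 108507\right) \left(132562 + 103749\right) + 211412 = \left(-218358\right) 236311 + 211412 = -51600397338 + 211412 = -51600185926$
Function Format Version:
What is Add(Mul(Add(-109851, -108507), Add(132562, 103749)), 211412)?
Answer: -51600185926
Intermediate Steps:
Add(Mul(Add(-109851, -108507), Add(132562, 103749)), 211412) = Add(Mul(-218358, 236311), 211412) = Add(-51600397338, 211412) = -51600185926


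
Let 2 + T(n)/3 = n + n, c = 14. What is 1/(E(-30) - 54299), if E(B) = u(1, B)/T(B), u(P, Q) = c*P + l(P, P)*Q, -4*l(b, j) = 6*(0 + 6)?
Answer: -93/5049949 ≈ -1.8416e-5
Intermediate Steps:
l(b, j) = -9 (l(b, j) = -3*(0 + 6)/2 = -3*6/2 = -¼*36 = -9)
T(n) = -6 + 6*n (T(n) = -6 + 3*(n + n) = -6 + 3*(2*n) = -6 + 6*n)
u(P, Q) = -9*Q + 14*P (u(P, Q) = 14*P - 9*Q = -9*Q + 14*P)
E(B) = (14 - 9*B)/(-6 + 6*B) (E(B) = (-9*B + 14*1)/(-6 + 6*B) = (-9*B + 14)/(-6 + 6*B) = (14 - 9*B)/(-6 + 6*B))
1/(E(-30) - 54299) = 1/((14 - 9*(-30))/(6*(-1 - 30)) - 54299) = 1/((⅙)*(14 + 270)/(-31) - 54299) = 1/((⅙)*(-1/31)*284 - 54299) = 1/(-142/93 - 54299) = 1/(-5049949/93) = -93/5049949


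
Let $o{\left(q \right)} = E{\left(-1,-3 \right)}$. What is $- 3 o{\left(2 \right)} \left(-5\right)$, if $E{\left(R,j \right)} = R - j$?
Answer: $30$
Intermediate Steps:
$o{\left(q \right)} = 2$ ($o{\left(q \right)} = -1 - -3 = -1 + 3 = 2$)
$- 3 o{\left(2 \right)} \left(-5\right) = \left(-3\right) 2 \left(-5\right) = \left(-6\right) \left(-5\right) = 30$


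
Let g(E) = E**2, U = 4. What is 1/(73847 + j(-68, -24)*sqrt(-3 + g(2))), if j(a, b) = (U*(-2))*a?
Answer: 1/74391 ≈ 1.3442e-5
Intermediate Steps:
j(a, b) = -8*a (j(a, b) = (4*(-2))*a = -8*a)
1/(73847 + j(-68, -24)*sqrt(-3 + g(2))) = 1/(73847 + (-8*(-68))*sqrt(-3 + 2**2)) = 1/(73847 + 544*sqrt(-3 + 4)) = 1/(73847 + 544*sqrt(1)) = 1/(73847 + 544*1) = 1/(73847 + 544) = 1/74391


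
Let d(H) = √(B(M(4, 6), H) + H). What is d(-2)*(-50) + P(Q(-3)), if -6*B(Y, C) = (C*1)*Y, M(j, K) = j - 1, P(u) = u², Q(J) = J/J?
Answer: 1 - 50*I ≈ 1.0 - 50.0*I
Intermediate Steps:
Q(J) = 1
M(j, K) = -1 + j
B(Y, C) = -C*Y/6 (B(Y, C) = -C*1*Y/6 = -C*Y/6)
d(H) = √2*√H/2 (d(H) = √(-H*(-1 + 4)/6 + H) = √(-⅙*H*3 + H) = √(-H/2 + H) = √(H/2) = √2*√H/2)
d(-2)*(-50) + P(Q(-3)) = (√2*√(-2)/2)*(-50) + 1² = (√2*(I*√2)/2)*(-50) + 1 = I*(-50) + 1 = -50*I + 1 = 1 - 50*I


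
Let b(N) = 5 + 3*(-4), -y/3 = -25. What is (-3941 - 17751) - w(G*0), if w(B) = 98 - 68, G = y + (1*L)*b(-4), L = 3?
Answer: -21722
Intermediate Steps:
y = 75 (y = -3*(-25) = 75)
b(N) = -7 (b(N) = 5 - 12 = -7)
G = 54 (G = 75 + (1*3)*(-7) = 75 + 3*(-7) = 75 - 21 = 54)
w(B) = 30
(-3941 - 17751) - w(G*0) = (-3941 - 17751) - 1*30 = -21692 - 30 = -21722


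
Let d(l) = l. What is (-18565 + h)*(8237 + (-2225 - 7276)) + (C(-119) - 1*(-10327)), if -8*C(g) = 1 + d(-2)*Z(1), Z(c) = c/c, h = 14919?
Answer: 36950969/8 ≈ 4.6189e+6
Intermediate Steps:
Z(c) = 1
C(g) = ⅛ (C(g) = -(1 - 2*1)/8 = -(1 - 2)/8 = -⅛*(-1) = ⅛)
(-18565 + h)*(8237 + (-2225 - 7276)) + (C(-119) - 1*(-10327)) = (-18565 + 14919)*(8237 + (-2225 - 7276)) + (⅛ - 1*(-10327)) = -3646*(8237 - 9501) + (⅛ + 10327) = -3646*(-1264) + 82617/8 = 4608544 + 82617/8 = 36950969/8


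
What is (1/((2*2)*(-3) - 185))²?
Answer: 1/38809 ≈ 2.5767e-5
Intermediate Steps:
(1/((2*2)*(-3) - 185))² = (1/(4*(-3) - 185))² = (1/(-12 - 185))² = (1/(-197))² = (-1/197)² = 1/38809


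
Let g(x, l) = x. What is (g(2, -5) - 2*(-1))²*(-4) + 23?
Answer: -41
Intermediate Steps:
(g(2, -5) - 2*(-1))²*(-4) + 23 = (2 - 2*(-1))²*(-4) + 23 = (2 + 2)²*(-4) + 23 = 4²*(-4) + 23 = 16*(-4) + 23 = -64 + 23 = -41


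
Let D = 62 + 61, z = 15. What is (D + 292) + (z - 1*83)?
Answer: 347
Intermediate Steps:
D = 123
(D + 292) + (z - 1*83) = (123 + 292) + (15 - 1*83) = 415 + (15 - 83) = 415 - 68 = 347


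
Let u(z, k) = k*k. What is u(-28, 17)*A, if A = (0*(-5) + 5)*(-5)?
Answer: -7225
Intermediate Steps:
A = -25 (A = (0 + 5)*(-5) = 5*(-5) = -25)
u(z, k) = k**2
u(-28, 17)*A = 17**2*(-25) = 289*(-25) = -7225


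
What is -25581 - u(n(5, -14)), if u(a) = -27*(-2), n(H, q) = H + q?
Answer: -25635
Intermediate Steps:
u(a) = 54
-25581 - u(n(5, -14)) = -25581 - 1*54 = -25581 - 54 = -25635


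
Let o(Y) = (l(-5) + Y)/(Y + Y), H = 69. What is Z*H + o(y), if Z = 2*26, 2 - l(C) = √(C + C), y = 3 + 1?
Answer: 14355/4 - I*√10/8 ≈ 3588.8 - 0.39528*I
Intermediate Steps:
y = 4
l(C) = 2 - √2*√C (l(C) = 2 - √(C + C) = 2 - √(2*C) = 2 - √2*√C)
Z = 52
o(Y) = (2 + Y - I*√10)/(2*Y) (o(Y) = ((2 - √2*√(-5)) + Y)/(Y + Y) = ((2 - √2*I*√5) + Y)/((2*Y)) = ((2 - I*√10) + Y)*(1/(2*Y)) = (2 + Y - I*√10)*(1/(2*Y)) = (2 + Y - I*√10)/(2*Y))
Z*H + o(y) = 52*69 + (½)*(2 + 4 - I*√10)/4 = 3588 + (½)*(¼)*(6 - I*√10) = 3588 + (¾ - I*√10/8) = 14355/4 - I*√10/8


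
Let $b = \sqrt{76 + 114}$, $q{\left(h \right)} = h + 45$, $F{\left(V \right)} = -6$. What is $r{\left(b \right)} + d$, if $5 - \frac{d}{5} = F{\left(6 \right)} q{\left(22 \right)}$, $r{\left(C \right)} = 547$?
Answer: $2582$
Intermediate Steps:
$q{\left(h \right)} = 45 + h$
$b = \sqrt{190} \approx 13.784$
$d = 2035$ ($d = 25 - 5 \left(- 6 \left(45 + 22\right)\right) = 25 - 5 \left(\left(-6\right) 67\right) = 25 - -2010 = 25 + 2010 = 2035$)
$r{\left(b \right)} + d = 547 + 2035 = 2582$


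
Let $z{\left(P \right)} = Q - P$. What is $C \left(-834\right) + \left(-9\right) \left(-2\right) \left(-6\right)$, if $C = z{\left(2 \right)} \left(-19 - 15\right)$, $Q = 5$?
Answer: $84960$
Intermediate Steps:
$z{\left(P \right)} = 5 - P$
$C = -102$ ($C = \left(5 - 2\right) \left(-19 - 15\right) = \left(5 - 2\right) \left(-34\right) = 3 \left(-34\right) = -102$)
$C \left(-834\right) + \left(-9\right) \left(-2\right) \left(-6\right) = \left(-102\right) \left(-834\right) + \left(-9\right) \left(-2\right) \left(-6\right) = 85068 + 18 \left(-6\right) = 85068 - 108 = 84960$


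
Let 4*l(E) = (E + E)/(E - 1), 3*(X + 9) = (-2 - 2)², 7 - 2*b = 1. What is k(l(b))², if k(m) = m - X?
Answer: 2809/144 ≈ 19.507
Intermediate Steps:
b = 3 (b = 7/2 - ½*1 = 7/2 - ½ = 3)
X = -11/3 (X = -9 + (-2 - 2)²/3 = -9 + (⅓)*(-4)² = -9 + (⅓)*16 = -9 + 16/3 = -11/3 ≈ -3.6667)
l(E) = E/(2*(-1 + E)) (l(E) = ((E + E)/(E - 1))/4 = ((2*E)/(-1 + E))/4 = (2*E/(-1 + E))/4 = E/(2*(-1 + E)))
k(m) = 11/3 + m (k(m) = m - 1*(-11/3) = m + 11/3 = 11/3 + m)
k(l(b))² = (11/3 + (½)*3/(-1 + 3))² = (11/3 + (½)*3/2)² = (11/3 + (½)*3*(½))² = (11/3 + ¾)² = (53/12)² = 2809/144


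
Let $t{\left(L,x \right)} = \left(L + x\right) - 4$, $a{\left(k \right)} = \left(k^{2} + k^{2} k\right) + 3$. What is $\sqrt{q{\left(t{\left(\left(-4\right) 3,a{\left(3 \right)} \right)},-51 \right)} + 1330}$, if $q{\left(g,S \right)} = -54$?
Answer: $2 \sqrt{319} \approx 35.721$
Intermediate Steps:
$a{\left(k \right)} = 3 + k^{2} + k^{3}$ ($a{\left(k \right)} = \left(k^{2} + k^{3}\right) + 3 = 3 + k^{2} + k^{3}$)
$t{\left(L,x \right)} = -4 + L + x$ ($t{\left(L,x \right)} = \left(L + x\right) - 4 = -4 + L + x$)
$\sqrt{q{\left(t{\left(\left(-4\right) 3,a{\left(3 \right)} \right)},-51 \right)} + 1330} = \sqrt{-54 + 1330} = \sqrt{1276} = 2 \sqrt{319}$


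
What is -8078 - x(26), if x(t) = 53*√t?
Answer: -8078 - 53*√26 ≈ -8348.3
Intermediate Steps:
-8078 - x(26) = -8078 - 53*√26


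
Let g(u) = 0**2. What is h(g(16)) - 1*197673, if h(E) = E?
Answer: -197673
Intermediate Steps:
g(u) = 0
h(g(16)) - 1*197673 = 0 - 1*197673 = 0 - 197673 = -197673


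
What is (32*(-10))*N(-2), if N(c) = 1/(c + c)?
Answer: 80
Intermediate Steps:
N(c) = 1/(2*c)
(32*(-10))*N(-2) = (32*(-10))*((1/2)/(-2)) = -160*(-1)/2 = -320*(-1/4) = 80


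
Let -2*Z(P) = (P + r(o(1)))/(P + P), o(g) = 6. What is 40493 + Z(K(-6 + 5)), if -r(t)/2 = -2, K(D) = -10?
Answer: 809857/20 ≈ 40493.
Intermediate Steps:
r(t) = 4 (r(t) = -2*(-2) = 4)
Z(P) = -(4 + P)/(4*P) (Z(P) = -(P + 4)/(2*(P + P)) = -(4 + P)/(2*(2*P)) = -(4 + P)*1/(2*P)/2 = -(4 + P)/(4*P))
40493 + Z(K(-6 + 5)) = 40493 + (¼)*(-4 - 1*(-10))/(-10) = 40493 + (¼)*(-⅒)*(-4 + 10) = 40493 + (¼)*(-⅒)*6 = 40493 - 3/20 = 809857/20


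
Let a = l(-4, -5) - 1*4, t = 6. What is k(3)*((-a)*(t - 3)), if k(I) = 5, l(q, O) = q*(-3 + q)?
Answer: -360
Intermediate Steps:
a = 24 (a = -4*(-3 - 4) - 1*4 = -4*(-7) - 4 = 28 - 4 = 24)
k(3)*((-a)*(t - 3)) = 5*((-1*24)*(6 - 3)) = 5*(-24*3) = 5*(-72) = -360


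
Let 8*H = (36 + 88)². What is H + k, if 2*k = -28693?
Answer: -24849/2 ≈ -12425.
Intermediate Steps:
k = -28693/2 (k = (½)*(-28693) = -28693/2 ≈ -14347.)
H = 1922 (H = (36 + 88)²/8 = (⅛)*124² = (⅛)*15376 = 1922)
H + k = 1922 - 28693/2 = -24849/2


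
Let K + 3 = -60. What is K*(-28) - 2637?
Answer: -873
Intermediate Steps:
K = -63 (K = -3 - 60 = -63)
K*(-28) - 2637 = -63*(-28) - 2637 = 1764 - 2637 = -873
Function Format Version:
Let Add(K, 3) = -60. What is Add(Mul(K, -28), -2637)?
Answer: -873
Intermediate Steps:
K = -63 (K = Add(-3, -60) = -63)
Add(Mul(K, -28), -2637) = Add(Mul(-63, -28), -2637) = Add(1764, -2637) = -873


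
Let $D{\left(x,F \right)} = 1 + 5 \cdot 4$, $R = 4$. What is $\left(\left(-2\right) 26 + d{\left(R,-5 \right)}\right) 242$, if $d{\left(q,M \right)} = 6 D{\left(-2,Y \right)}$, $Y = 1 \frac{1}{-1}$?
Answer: $17908$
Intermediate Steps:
$Y = -1$ ($Y = 1 \left(-1\right) = -1$)
$D{\left(x,F \right)} = 21$ ($D{\left(x,F \right)} = 1 + 20 = 21$)
$d{\left(q,M \right)} = 126$ ($d{\left(q,M \right)} = 6 \cdot 21 = 126$)
$\left(\left(-2\right) 26 + d{\left(R,-5 \right)}\right) 242 = \left(\left(-2\right) 26 + 126\right) 242 = \left(-52 + 126\right) 242 = 74 \cdot 242 = 17908$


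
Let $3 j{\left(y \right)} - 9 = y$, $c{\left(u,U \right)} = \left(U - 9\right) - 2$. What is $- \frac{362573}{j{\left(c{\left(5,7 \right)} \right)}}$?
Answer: $- \frac{1087719}{5} \approx -2.1754 \cdot 10^{5}$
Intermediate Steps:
$c{\left(u,U \right)} = -11 + U$ ($c{\left(u,U \right)} = \left(-9 + U\right) - 2 = -11 + U$)
$j{\left(y \right)} = 3 + \frac{y}{3}$
$- \frac{362573}{j{\left(c{\left(5,7 \right)} \right)}} = - \frac{362573}{3 + \frac{-11 + 7}{3}} = - \frac{362573}{3 + \frac{1}{3} \left(-4\right)} = - \frac{362573}{3 - \frac{4}{3}} = - \frac{362573}{\frac{5}{3}} = \left(-362573\right) \frac{3}{5} = - \frac{1087719}{5}$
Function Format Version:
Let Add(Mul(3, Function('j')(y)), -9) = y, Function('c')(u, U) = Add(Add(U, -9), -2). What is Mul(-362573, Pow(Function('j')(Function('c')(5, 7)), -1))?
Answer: Rational(-1087719, 5) ≈ -2.1754e+5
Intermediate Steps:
Function('c')(u, U) = Add(-11, U) (Function('c')(u, U) = Add(Add(-9, U), -2) = Add(-11, U))
Function('j')(y) = Add(3, Mul(Rational(1, 3), y))
Mul(-362573, Pow(Function('j')(Function('c')(5, 7)), -1)) = Mul(-362573, Pow(Add(3, Mul(Rational(1, 3), Add(-11, 7))), -1)) = Mul(-362573, Pow(Add(3, Mul(Rational(1, 3), -4)), -1)) = Mul(-362573, Pow(Add(3, Rational(-4, 3)), -1)) = Mul(-362573, Pow(Rational(5, 3), -1)) = Mul(-362573, Rational(3, 5)) = Rational(-1087719, 5)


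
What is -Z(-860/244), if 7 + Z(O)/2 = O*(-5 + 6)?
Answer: 1284/61 ≈ 21.049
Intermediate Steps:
Z(O) = -14 + 2*O (Z(O) = -14 + 2*(O*(-5 + 6)) = -14 + 2*(O*1) = -14 + 2*O)
-Z(-860/244) = -(-14 + 2*(-860/244)) = -(-14 + 2*(-860*1/244)) = -(-14 + 2*(-215/61)) = -(-14 - 430/61) = -1*(-1284/61) = 1284/61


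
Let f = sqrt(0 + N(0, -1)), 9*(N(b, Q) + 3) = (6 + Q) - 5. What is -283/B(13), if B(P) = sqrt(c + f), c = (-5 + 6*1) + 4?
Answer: -283/sqrt(5 + I*sqrt(3)) ≈ -121.32 + 20.418*I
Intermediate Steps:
N(b, Q) = -26/9 + Q/9 (N(b, Q) = -3 + ((6 + Q) - 5)/9 = -3 + (1 + Q)/9 = -3 + (1/9 + Q/9) = -26/9 + Q/9)
f = I*sqrt(3) (f = sqrt(0 + (-26/9 + (1/9)*(-1))) = sqrt(0 + (-26/9 - 1/9)) = sqrt(0 - 3) = sqrt(-3) = I*sqrt(3) ≈ 1.732*I)
c = 5 (c = (-5 + 6) + 4 = 1 + 4 = 5)
B(P) = sqrt(5 + I*sqrt(3))
-283/B(13) = -283/sqrt(5 + I*sqrt(3))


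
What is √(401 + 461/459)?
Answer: 2*√2352630/153 ≈ 20.050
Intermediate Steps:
√(401 + 461/459) = √(184520/459) = 2*√2352630/153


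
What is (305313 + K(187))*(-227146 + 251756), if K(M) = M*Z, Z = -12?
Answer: 7458528090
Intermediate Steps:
K(M) = -12*M (K(M) = M*(-12) = -12*M)
(305313 + K(187))*(-227146 + 251756) = (305313 - 12*187)*(-227146 + 251756) = (305313 - 2244)*24610 = 303069*24610 = 7458528090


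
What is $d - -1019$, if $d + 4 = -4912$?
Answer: $-3897$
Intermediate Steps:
$d = -4916$ ($d = -4 - 4912 = -4916$)
$d - -1019 = -4916 - -1019 = -4916 + \left(1020 - 1\right) = -4916 + 1019 = -3897$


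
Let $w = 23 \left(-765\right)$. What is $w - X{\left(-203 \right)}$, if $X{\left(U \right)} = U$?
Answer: $-17392$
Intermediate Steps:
$w = -17595$
$w - X{\left(-203 \right)} = -17595 - -203 = -17595 + 203 = -17392$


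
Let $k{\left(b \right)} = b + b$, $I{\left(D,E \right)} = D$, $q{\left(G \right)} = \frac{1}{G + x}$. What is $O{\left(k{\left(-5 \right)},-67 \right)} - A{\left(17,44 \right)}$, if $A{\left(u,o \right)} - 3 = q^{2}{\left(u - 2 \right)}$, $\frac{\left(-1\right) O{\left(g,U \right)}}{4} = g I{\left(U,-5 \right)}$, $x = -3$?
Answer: $- \frac{386353}{144} \approx -2683.0$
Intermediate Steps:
$q{\left(G \right)} = \frac{1}{-3 + G}$ ($q{\left(G \right)} = \frac{1}{G - 3} = \frac{1}{-3 + G}$)
$k{\left(b \right)} = 2 b$
$O{\left(g,U \right)} = - 4 U g$ ($O{\left(g,U \right)} = - 4 g U = - 4 U g$)
$A{\left(u,o \right)} = 3 + \frac{1}{\left(-5 + u\right)^{2}}$ ($A{\left(u,o \right)} = 3 + \left(\frac{1}{-3 + \left(u - 2\right)}\right)^{2} = 3 + \left(\frac{1}{-3 + \left(-2 + u\right)}\right)^{2} = 3 + \left(\frac{1}{-5 + u}\right)^{2} = 3 + \frac{1}{\left(-5 + u\right)^{2}}$)
$O{\left(k{\left(-5 \right)},-67 \right)} - A{\left(17,44 \right)} = \left(-4\right) \left(-67\right) 2 \left(-5\right) - \left(3 + \frac{1}{\left(-5 + 17\right)^{2}}\right) = \left(-4\right) \left(-67\right) \left(-10\right) - \left(3 + \frac{1}{144}\right) = -2680 - \left(3 + \frac{1}{144}\right) = -2680 - \frac{433}{144} = - \frac{386353}{144}$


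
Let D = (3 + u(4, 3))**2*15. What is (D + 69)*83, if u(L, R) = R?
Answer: 50547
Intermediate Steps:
D = 540 (D = (3 + 3)**2*15 = 6**2*15 = 36*15 = 540)
(D + 69)*83 = (540 + 69)*83 = 609*83 = 50547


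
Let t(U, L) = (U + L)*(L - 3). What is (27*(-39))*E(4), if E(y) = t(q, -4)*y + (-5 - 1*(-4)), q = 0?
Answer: -116883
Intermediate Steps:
t(U, L) = (-3 + L)*(L + U) (t(U, L) = (L + U)*(-3 + L) = (-3 + L)*(L + U))
E(y) = -1 + 28*y (E(y) = ((-4)² - 3*(-4) - 3*0 - 4*0)*y + (-5 - 1*(-4)) = (16 + 12 + 0 + 0)*y + (-5 + 4) = 28*y - 1 = -1 + 28*y)
(27*(-39))*E(4) = (27*(-39))*(-1 + 28*4) = -1053*(-1 + 112) = -1053*111 = -116883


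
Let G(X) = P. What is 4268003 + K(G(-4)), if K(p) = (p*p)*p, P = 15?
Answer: 4271378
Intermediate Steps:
G(X) = 15
K(p) = p**3 (K(p) = p**2*p = p**3)
4268003 + K(G(-4)) = 4268003 + 15**3 = 4268003 + 3375 = 4271378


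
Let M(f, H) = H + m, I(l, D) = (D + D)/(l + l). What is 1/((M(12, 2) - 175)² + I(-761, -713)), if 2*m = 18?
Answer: 761/20468569 ≈ 3.7179e-5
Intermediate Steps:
m = 9 (m = (½)*18 = 9)
I(l, D) = D/l (I(l, D) = (2*D)/((2*l)) = (2*D)*(1/(2*l)) = D/l)
M(f, H) = 9 + H (M(f, H) = H + 9 = 9 + H)
1/((M(12, 2) - 175)² + I(-761, -713)) = 1/(((9 + 2) - 175)² - 713/(-761)) = 1/((11 - 175)² - 713*(-1/761)) = 1/((-164)² + 713/761) = 1/(26896 + 713/761) = 1/(20468569/761) = 761/20468569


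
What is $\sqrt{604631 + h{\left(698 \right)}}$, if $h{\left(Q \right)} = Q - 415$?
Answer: $\sqrt{604914} \approx 777.76$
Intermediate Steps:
$h{\left(Q \right)} = -415 + Q$
$\sqrt{604631 + h{\left(698 \right)}} = \sqrt{604631 + \left(-415 + 698\right)} = \sqrt{604631 + 283} = \sqrt{604914}$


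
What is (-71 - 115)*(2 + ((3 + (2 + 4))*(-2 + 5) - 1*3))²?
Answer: -125736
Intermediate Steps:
(-71 - 115)*(2 + ((3 + (2 + 4))*(-2 + 5) - 1*3))² = -186*(2 + ((3 + 6)*3 - 3))² = -186*(2 + (9*3 - 3))² = -186*(2 + (27 - 3))² = -186*(2 + 24)² = -186*26² = -186*676 = -125736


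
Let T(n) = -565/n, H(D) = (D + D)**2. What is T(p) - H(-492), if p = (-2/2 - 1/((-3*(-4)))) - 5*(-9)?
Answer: -510277692/527 ≈ -9.6827e+5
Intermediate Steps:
H(D) = 4*D**2 (H(D) = (2*D)**2 = 4*D**2)
p = 527/12 (p = (-2*1/2 - 1/12) + 45 = (-1 - 1*1/12) + 45 = (-1 - 1/12) + 45 = -13/12 + 45 = 527/12 ≈ 43.917)
T(p) - H(-492) = -565/527/12 - 4*(-492)**2 = -565*12/527 - 4*242064 = -6780/527 - 1*968256 = -6780/527 - 968256 = -510277692/527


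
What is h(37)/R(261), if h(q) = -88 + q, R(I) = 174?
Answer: -17/58 ≈ -0.29310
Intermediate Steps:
h(37)/R(261) = (-88 + 37)/174 = -51*1/174 = -17/58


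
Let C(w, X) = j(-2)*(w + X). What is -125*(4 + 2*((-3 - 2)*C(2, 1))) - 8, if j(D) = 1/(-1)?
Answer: -4258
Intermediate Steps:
j(D) = -1
C(w, X) = -X - w (C(w, X) = -(w + X) = -(X + w) = -X - w)
-125*(4 + 2*((-3 - 2)*C(2, 1))) - 8 = -125*(4 + 2*((-3 - 2)*(-1*1 - 1*2))) - 8 = -125*(4 + 2*(-5*(-1 - 2))) - 8 = -125*(4 + 2*(-5*(-3))) - 8 = -125*(4 + 2*15) - 8 = -125*(4 + 30) - 8 = -125*34 - 8 = -4250 - 8 = -4258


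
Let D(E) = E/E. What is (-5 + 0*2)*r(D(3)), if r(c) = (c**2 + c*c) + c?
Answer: -15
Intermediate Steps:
D(E) = 1
r(c) = c + 2*c**2 (r(c) = (c**2 + c**2) + c = 2*c**2 + c = c + 2*c**2)
(-5 + 0*2)*r(D(3)) = (-5 + 0*2)*(1*(1 + 2*1)) = (-5 + 0)*(1*(1 + 2)) = -5*3 = -15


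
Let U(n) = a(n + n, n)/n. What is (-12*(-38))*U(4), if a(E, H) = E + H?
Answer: 1368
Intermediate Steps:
U(n) = 3 (U(n) = ((n + n) + n)/n = (2*n + n)/n = (3*n)/n = 3)
(-12*(-38))*U(4) = -12*(-38)*3 = 456*3 = 1368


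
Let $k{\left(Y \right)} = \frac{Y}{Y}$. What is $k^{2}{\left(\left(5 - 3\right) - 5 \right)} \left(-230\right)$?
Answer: $-230$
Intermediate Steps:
$k{\left(Y \right)} = 1$
$k^{2}{\left(\left(5 - 3\right) - 5 \right)} \left(-230\right) = 1^{2} \left(-230\right) = 1 \left(-230\right) = -230$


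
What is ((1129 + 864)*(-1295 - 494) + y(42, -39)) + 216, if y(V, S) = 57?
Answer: -3565204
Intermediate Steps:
((1129 + 864)*(-1295 - 494) + y(42, -39)) + 216 = ((1129 + 864)*(-1295 - 494) + 57) + 216 = (1993*(-1789) + 57) + 216 = (-3565477 + 57) + 216 = -3565420 + 216 = -3565204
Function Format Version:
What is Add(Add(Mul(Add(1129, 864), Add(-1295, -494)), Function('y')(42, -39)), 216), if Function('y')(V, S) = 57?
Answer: -3565204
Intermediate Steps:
Add(Add(Mul(Add(1129, 864), Add(-1295, -494)), Function('y')(42, -39)), 216) = Add(Add(Mul(Add(1129, 864), Add(-1295, -494)), 57), 216) = Add(Add(Mul(1993, -1789), 57), 216) = Add(Add(-3565477, 57), 216) = Add(-3565420, 216) = -3565204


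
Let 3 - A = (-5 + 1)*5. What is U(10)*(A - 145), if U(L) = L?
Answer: -1220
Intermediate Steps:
A = 23 (A = 3 - (-5 + 1)*5 = 3 - (-4)*5 = 3 - 1*(-20) = 3 + 20 = 23)
U(10)*(A - 145) = 10*(23 - 145) = 10*(-122) = -1220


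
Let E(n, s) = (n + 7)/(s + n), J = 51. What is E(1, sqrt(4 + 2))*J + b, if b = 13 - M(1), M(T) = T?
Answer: -348/5 + 408*sqrt(6)/5 ≈ 130.28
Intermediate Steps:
b = 12 (b = 13 - 1*1 = 13 - 1 = 12)
E(n, s) = (7 + n)/(n + s)
E(1, sqrt(4 + 2))*J + b = ((7 + 1)/(1 + sqrt(4 + 2)))*51 + 12 = (8/(1 + sqrt(6)))*51 + 12 = 408/(1 + sqrt(6)) + 12 = 12 + 408/(1 + sqrt(6))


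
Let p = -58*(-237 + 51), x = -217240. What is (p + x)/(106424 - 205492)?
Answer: 51613/24767 ≈ 2.0839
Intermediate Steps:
p = 10788 (p = -58*(-186) = 10788)
(p + x)/(106424 - 205492) = (10788 - 217240)/(106424 - 205492) = -206452/(-99068) = -206452*(-1/99068) = 51613/24767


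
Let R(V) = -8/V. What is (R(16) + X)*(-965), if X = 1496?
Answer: -2886315/2 ≈ -1.4432e+6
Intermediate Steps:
(R(16) + X)*(-965) = (-8/16 + 1496)*(-965) = (-8*1/16 + 1496)*(-965) = (-½ + 1496)*(-965) = (2991/2)*(-965) = -2886315/2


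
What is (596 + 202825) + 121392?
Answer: 324813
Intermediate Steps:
(596 + 202825) + 121392 = 203421 + 121392 = 324813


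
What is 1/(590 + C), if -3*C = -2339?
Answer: 3/4109 ≈ 0.00073010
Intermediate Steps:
C = 2339/3 (C = -⅓*(-2339) = 2339/3 ≈ 779.67)
1/(590 + C) = 1/(590 + 2339/3) = 1/(4109/3) = 3/4109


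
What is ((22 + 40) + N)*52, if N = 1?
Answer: 3276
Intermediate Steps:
((22 + 40) + N)*52 = ((22 + 40) + 1)*52 = (62 + 1)*52 = 63*52 = 3276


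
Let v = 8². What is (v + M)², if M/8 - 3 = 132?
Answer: 1308736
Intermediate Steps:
M = 1080 (M = 24 + 8*132 = 24 + 1056 = 1080)
v = 64
(v + M)² = (64 + 1080)² = 1144² = 1308736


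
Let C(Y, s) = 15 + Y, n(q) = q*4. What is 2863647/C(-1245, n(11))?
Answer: -954549/410 ≈ -2328.2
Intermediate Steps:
n(q) = 4*q
2863647/C(-1245, n(11)) = 2863647/(15 - 1245) = 2863647/(-1230) = 2863647*(-1/1230) = -954549/410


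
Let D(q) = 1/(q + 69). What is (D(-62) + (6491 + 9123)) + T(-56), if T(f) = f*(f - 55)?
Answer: 152811/7 ≈ 21830.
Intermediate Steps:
D(q) = 1/(69 + q)
T(f) = f*(-55 + f)
(D(-62) + (6491 + 9123)) + T(-56) = (1/(69 - 62) + (6491 + 9123)) - 56*(-55 - 56) = (1/7 + 15614) - 56*(-111) = (⅐ + 15614) + 6216 = 109299/7 + 6216 = 152811/7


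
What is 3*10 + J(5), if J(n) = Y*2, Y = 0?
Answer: 30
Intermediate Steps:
J(n) = 0 (J(n) = 0*2 = 0)
3*10 + J(5) = 3*10 + 0 = 30 + 0 = 30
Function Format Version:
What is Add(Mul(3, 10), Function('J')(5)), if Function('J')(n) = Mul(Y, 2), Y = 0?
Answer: 30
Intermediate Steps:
Function('J')(n) = 0 (Function('J')(n) = Mul(0, 2) = 0)
Add(Mul(3, 10), Function('J')(5)) = Add(Mul(3, 10), 0) = Add(30, 0) = 30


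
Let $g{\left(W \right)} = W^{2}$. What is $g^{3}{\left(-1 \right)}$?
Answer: $1$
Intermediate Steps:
$g^{3}{\left(-1 \right)} = \left(\left(-1\right)^{2}\right)^{3} = 1^{3} = 1$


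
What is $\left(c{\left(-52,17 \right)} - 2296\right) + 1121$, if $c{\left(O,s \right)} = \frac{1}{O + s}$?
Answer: $- \frac{41126}{35} \approx -1175.0$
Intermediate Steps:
$\left(c{\left(-52,17 \right)} - 2296\right) + 1121 = \left(\frac{1}{-52 + 17} - 2296\right) + 1121 = \left(\frac{1}{-35} - 2296\right) + 1121 = \left(- \frac{1}{35} - 2296\right) + 1121 = - \frac{80361}{35} + 1121 = - \frac{41126}{35}$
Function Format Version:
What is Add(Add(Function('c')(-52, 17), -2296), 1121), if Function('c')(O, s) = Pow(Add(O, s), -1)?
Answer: Rational(-41126, 35) ≈ -1175.0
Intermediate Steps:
Add(Add(Function('c')(-52, 17), -2296), 1121) = Add(Add(Pow(Add(-52, 17), -1), -2296), 1121) = Add(Add(Pow(-35, -1), -2296), 1121) = Add(Add(Rational(-1, 35), -2296), 1121) = Add(Rational(-80361, 35), 1121) = Rational(-41126, 35)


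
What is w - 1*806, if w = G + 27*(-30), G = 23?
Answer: -1593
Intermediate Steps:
w = -787 (w = 23 + 27*(-30) = 23 - 810 = -787)
w - 1*806 = -787 - 1*806 = -787 - 806 = -1593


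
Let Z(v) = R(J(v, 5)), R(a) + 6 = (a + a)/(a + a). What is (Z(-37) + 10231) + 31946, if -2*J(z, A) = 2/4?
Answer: 42172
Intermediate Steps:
J(z, A) = -1/4
R(a) = -5 (R(a) = -6 + (a + a)/(a + a) = -6 + (2*a)/((2*a)) = -6 + (2*a)*(1/(2*a)) = -6 + 1 = -5)
Z(v) = -5
(Z(-37) + 10231) + 31946 = (-5 + 10231) + 31946 = 10226 + 31946 = 42172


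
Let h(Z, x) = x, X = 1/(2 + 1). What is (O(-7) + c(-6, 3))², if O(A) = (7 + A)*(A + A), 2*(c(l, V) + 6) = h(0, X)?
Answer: 1225/36 ≈ 34.028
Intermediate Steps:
X = ⅓ (X = 1/3 = ⅓ ≈ 0.33333)
c(l, V) = -35/6 (c(l, V) = -6 + (½)*(⅓) = -6 + ⅙ = -35/6)
O(A) = 2*A*(7 + A) (O(A) = (7 + A)*(2*A) = 2*A*(7 + A))
(O(-7) + c(-6, 3))² = (2*(-7)*(7 - 7) - 35/6)² = (2*(-7)*0 - 35/6)² = (0 - 35/6)² = (-35/6)² = 1225/36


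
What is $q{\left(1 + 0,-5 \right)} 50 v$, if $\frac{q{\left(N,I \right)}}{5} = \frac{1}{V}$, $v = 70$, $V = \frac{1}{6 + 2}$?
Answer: $140000$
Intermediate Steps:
$V = \frac{1}{8} \approx 0.125$
$q{\left(N,I \right)} = 40$ ($q{\left(N,I \right)} = 5 \frac{1}{\frac{1}{8}} = 5 \cdot 8 = 40$)
$q{\left(1 + 0,-5 \right)} 50 v = 40 \cdot 50 \cdot 70 = 2000 \cdot 70 = 140000$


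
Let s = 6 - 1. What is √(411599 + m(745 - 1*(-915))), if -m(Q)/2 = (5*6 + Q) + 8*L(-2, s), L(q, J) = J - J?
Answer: 7*√8331 ≈ 638.92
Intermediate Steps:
s = 5
L(q, J) = 0
m(Q) = -60 - 2*Q (m(Q) = -2*((5*6 + Q) + 8*0) = -2*((30 + Q) + 0) = -2*(30 + Q) = -60 - 2*Q)
√(411599 + m(745 - 1*(-915))) = √(411599 + (-60 - 2*(745 - 1*(-915)))) = √(411599 + (-60 - 2*(745 + 915))) = √(411599 + (-60 - 2*1660)) = √(411599 + (-60 - 3320)) = √(411599 - 3380) = √408219 = 7*√8331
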